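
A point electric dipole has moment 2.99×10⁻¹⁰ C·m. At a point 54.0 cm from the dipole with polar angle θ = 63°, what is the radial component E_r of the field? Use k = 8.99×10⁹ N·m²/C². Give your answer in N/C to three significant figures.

E_r ≈ 15.5 N/C

For a dipole, E_r = (2kp cosθ)/r³.
kp/r³ = (8.99×10⁹)(2.99×10⁻¹⁰)/(0.540)³ = 17.07 N/C.
E_r = 2·17.07·cos63° = 15.50 N/C.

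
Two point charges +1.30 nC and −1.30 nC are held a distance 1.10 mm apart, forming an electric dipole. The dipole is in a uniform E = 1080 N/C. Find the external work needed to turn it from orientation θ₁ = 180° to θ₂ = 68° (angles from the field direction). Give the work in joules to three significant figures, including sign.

Dipole moment p = qd = (1.30×10⁻⁹ C)(0.00110 m) = 1.43×10⁻¹² C·m.
W_ext = ΔU = U(θ₂) − U(θ₁) = −pE cosθ₂ − (−pE cosθ₁) = pE(cosθ₁ − cosθ₂).
W = (1.43×10⁻¹²)(1080)·(cos180° − cos68°) = (1.544×10⁻⁹)·(-1.3746) = -2.123×10⁻⁹ J.

W ≈ -2.12×10⁻⁹ J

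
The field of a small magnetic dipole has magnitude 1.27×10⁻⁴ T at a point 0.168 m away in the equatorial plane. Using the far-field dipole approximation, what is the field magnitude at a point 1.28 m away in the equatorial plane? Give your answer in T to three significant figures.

Dipole fields scale as 1/r³ in the far field; the geometry is the same at both points.
B₂ = B₁ · (r₁/r₂)³ = 1.27×10⁻⁴ · (0.168/1.28)³.
(r₁/r₂)³ = (0.1313)³ = 0.002261.
B₂ ≈ 2.871×10⁻⁷ T.

B ≈ 2.87×10⁻⁷ T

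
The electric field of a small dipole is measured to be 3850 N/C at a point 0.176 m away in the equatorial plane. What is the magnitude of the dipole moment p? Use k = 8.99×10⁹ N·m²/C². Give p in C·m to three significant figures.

In the equatorial plane E = kp/r³, so p = Er³/(k).
p = (3850)·(0.176)³ / (8.99×10⁹) = 2.335×10⁻⁹ C·m.

p ≈ 2.33×10⁻⁹ C·m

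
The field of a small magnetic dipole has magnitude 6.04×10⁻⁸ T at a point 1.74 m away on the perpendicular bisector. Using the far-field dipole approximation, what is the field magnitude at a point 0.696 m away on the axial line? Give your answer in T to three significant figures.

Dipole fields scale as 1/r³ in the far field.
The axial field is twice the equatorial field at the same r, so the geometry factor is 2/1.
B₂ = B₁ · (2/1) · (r₁/r₂)³ = 6.04×10⁻⁸ · 2 · (1.74/0.696)³.
(r₁/r₂)³ = (2.5)³ = 15.62.
B₂ ≈ 1.888×10⁻⁶ T.

B ≈ 1.89×10⁻⁶ T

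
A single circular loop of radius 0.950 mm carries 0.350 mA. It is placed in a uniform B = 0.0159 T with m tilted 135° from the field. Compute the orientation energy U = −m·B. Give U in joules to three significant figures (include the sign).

Magnetic moment m = IA = Iπa² = (3.50×10⁻⁴)·π·(9.50×10⁻⁴)² = 9.924×10⁻¹⁰ A·m².
U = −m·B = −mB cosθ.
U = −(9.924×10⁻¹⁰)(0.0159)·cos135° = 1.116×10⁻¹¹ J.

U ≈ 1.12×10⁻¹¹ J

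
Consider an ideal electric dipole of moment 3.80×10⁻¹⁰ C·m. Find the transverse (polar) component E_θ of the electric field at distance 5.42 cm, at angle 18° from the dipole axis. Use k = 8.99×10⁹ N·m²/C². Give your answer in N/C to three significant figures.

For a dipole, E_θ = (kp sinθ)/r³.
kp/r³ = (8.99×10⁹)(3.80×10⁻¹⁰)/(0.0542)³ = 2.146×10⁴ N/C.
E_θ = 2.146×10⁴·sin18° = 6630 N/C.

E_θ ≈ 6630 N/C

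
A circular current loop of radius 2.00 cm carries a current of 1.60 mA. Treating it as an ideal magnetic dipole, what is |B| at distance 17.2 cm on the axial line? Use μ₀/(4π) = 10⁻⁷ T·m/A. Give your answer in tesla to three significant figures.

B ≈ 7.90×10⁻¹¹ T

Magnetic moment m = IA = Iπa² = (0.00160)·π·(0.0200)² = 2.011×10⁻⁶ A·m².
On axis B = (μ₀/4π)·2m/r³.
B = 2·(10⁻⁷)·(2.011×10⁻⁶) / (0.172)³ = 7.904×10⁻¹¹ T.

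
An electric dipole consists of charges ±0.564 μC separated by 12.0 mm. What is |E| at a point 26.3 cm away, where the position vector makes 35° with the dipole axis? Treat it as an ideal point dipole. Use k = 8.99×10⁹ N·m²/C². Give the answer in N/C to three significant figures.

Dipole moment p = qd = (5.64×10⁻⁷ C)(0.0120 m) = 6.768×10⁻⁹ C·m.
At angle θ the dipole field magnitude is E = (kp/r³)·√(1 + 3cos²θ).
kp/r³ = (8.99×10⁹)(6.768×10⁻⁹) / (0.263)³ = 3345 N/C.
√(1 + 3cos²35°) = √(1 + 3·0.6710) = √3.0130 ≈ 1.7358.
E ≈ 3345 × 1.736 = 5806 N/C.

E ≈ 5810 N/C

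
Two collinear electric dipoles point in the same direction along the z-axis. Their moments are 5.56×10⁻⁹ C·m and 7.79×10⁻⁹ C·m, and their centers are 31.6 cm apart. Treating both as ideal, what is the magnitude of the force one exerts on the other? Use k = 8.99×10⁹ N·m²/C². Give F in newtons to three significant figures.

F ≈ 2.34×10⁻⁴ N

On-axis field of dipole 1 at distance r: E = 2kp₁/r³. Force on dipole 2 is F = p₂·dE/dr (gradient along axis).
dE/dr = −6kp₁/r⁴, so |F| = 6kp₁p₂/r⁴ (attractive for aligned moments).
F = 6(8.99×10⁹)(5.56×10⁻⁹)(7.79×10⁻⁹)/(0.316)⁴ = 2.343×10⁻⁴ N.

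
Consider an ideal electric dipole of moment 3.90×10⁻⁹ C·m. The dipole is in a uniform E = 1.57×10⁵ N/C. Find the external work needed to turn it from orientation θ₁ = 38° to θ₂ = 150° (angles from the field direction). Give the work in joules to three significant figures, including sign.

W_ext = ΔU = U(θ₂) − U(θ₁) = −pE cosθ₂ − (−pE cosθ₁) = pE(cosθ₁ − cosθ₂).
W = (3.90×10⁻⁹)(1.57×10⁵)·(cos38° − cos150°) = (6.123×10⁻⁴)·(+1.6540) = 0.001013 J.

W ≈ 0.00101 J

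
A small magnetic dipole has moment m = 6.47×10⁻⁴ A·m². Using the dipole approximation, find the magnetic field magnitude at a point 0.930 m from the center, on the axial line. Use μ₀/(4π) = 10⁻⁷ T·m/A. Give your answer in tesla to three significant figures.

B ≈ 1.61×10⁻¹⁰ T

On axis B = (μ₀/4π)·2m/r³.
B = 2·(10⁻⁷)·(6.47×10⁻⁴) / (0.930)³ = 1.609×10⁻¹⁰ T.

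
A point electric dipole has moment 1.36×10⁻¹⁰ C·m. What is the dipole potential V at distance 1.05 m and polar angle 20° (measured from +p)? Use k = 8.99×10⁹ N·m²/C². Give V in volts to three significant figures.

V ≈ 1.04 V

The dipole potential is V = kp cosθ / r².
V = (8.99×10⁹)(1.36×10⁻¹⁰)·cos20° / (1.05)² = 1.042 V.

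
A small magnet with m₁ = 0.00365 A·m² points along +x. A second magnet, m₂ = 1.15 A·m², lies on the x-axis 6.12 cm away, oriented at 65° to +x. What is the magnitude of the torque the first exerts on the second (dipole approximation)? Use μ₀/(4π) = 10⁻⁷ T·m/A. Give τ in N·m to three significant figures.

Dipole B is on the axis of dipole A, so B₁ there is axial: B₁ = (μ₀/4π)·2m₁/r³ along +x.
B₁ = 2(10⁻⁷)(0.00365)/(0.0612)³ = 3.185×10⁻⁶ T.
τ = m₂ B₁ sinθ.
τ = (1.15)(3.185×10⁻⁶)·sin65° = 3.319×10⁻⁶ N·m.

τ ≈ 3.32×10⁻⁶ N·m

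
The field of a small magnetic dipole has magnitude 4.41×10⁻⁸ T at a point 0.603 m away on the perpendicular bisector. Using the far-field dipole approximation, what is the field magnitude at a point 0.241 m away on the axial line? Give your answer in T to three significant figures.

B ≈ 1.38×10⁻⁶ T

Dipole fields scale as 1/r³ in the far field.
The axial field is twice the equatorial field at the same r, so the geometry factor is 2/1.
B₂ = B₁ · (2/1) · (r₁/r₂)³ = 4.41×10⁻⁸ · 2 · (0.603/0.241)³.
(r₁/r₂)³ = (2.502)³ = 15.66.
B₂ ≈ 1.382×10⁻⁶ T.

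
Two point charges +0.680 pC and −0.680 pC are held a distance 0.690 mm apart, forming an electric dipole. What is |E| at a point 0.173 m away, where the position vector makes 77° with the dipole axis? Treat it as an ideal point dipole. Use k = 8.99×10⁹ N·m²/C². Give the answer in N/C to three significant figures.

Dipole moment p = qd = (6.80×10⁻¹³ C)(6.90×10⁻⁴ m) = 4.692×10⁻¹⁶ C·m.
At angle θ the dipole field magnitude is E = (kp/r³)·√(1 + 3cos²θ).
kp/r³ = (8.99×10⁹)(4.692×10⁻¹⁶) / (0.173)³ = 8.147×10⁻⁴ N/C.
√(1 + 3cos²77°) = √(1 + 3·0.0506) = √1.1518 ≈ 1.0732.
E ≈ 8.147×10⁻⁴ × 1.073 = 8.743×10⁻⁴ N/C.

E ≈ 8.74×10⁻⁴ N/C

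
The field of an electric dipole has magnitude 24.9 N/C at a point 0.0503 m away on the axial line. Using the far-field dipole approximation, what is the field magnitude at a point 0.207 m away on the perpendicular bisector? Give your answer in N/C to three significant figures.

Dipole fields scale as 1/r³ in the far field.
The axial field is twice the equatorial field at the same r, so the geometry factor is 1/2.
E₂ = E₁ · (1/2) · (r₁/r₂)³ = 24.9 · 0.5 · (0.0503/0.207)³.
(r₁/r₂)³ = (0.243)³ = 0.01435.
E₂ ≈ 0.1786 N/C.

E ≈ 0.179 N/C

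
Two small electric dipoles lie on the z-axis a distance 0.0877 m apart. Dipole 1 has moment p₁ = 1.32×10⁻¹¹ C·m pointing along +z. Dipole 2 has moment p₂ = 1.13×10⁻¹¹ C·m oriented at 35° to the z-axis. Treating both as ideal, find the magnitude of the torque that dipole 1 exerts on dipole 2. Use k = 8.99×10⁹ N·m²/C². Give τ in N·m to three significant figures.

τ ≈ 2.28×10⁻⁹ N·m

The second dipole sits on the axis of the first, so the field there is axial: E₁ = 2kp₁/r³ along +z.
E₁ = 2(8.99×10⁹)(1.32×10⁻¹¹)/(0.0877)³ = 351.9 N/C.
Torque on the second dipole: τ = p₂ E₁ sinθ.
τ = (1.13×10⁻¹¹)(351.9)·sin35° = 2.281×10⁻⁹ N·m.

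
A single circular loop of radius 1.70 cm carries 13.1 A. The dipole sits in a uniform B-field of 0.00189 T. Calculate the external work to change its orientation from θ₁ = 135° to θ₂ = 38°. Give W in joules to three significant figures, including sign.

Magnetic moment m = IA = Iπa² = (13.1)·π·(0.0170)² = 0.01189 A·m².
W_ext = ΔU = −mB cosθ₂ + mB cosθ₁ = mB(cosθ₁ − cosθ₂).
W = (0.01189)(0.00189)·(cos135° − cos38°) = (2.247×10⁻⁵)·(-1.4951) = -3.360×10⁻⁵ J.

W ≈ -3.36×10⁻⁵ J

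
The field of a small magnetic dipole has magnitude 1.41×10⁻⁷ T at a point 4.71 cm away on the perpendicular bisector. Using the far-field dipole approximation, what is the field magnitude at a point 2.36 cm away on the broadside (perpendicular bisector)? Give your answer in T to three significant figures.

B ≈ 1.12×10⁻⁶ T

Dipole fields scale as 1/r³ in the far field; the geometry is the same at both points.
B₂ = B₁ · (r₁/r₂)³ = 1.41×10⁻⁷ · (4.71/2.36)³.
(r₁/r₂)³ = (1.996)³ = 7.949.
B₂ ≈ 1.121×10⁻⁶ T.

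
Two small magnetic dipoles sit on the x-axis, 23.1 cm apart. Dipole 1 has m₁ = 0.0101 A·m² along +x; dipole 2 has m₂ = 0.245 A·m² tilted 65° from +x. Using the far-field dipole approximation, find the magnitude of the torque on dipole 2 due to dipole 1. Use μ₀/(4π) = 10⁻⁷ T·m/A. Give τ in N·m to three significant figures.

τ ≈ 3.64×10⁻⁸ N·m

Dipole B is on the axis of dipole A, so B₁ there is axial: B₁ = (μ₀/4π)·2m₁/r³ along +x.
B₁ = 2(10⁻⁷)(0.0101)/(0.231)³ = 1.639×10⁻⁷ T.
τ = m₂ B₁ sinθ.
τ = (0.245)(1.639×10⁻⁷)·sin65° = 3.639×10⁻⁸ N·m.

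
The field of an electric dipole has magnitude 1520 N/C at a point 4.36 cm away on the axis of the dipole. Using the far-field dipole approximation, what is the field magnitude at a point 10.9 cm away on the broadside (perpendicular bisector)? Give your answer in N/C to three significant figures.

E ≈ 48.6 N/C

Dipole fields scale as 1/r³ in the far field.
The axial field is twice the equatorial field at the same r, so the geometry factor is 1/2.
E₂ = E₁ · (1/2) · (r₁/r₂)³ = 1520 · 0.5 · (4.36/10.9)³.
(r₁/r₂)³ = (0.4)³ = 0.064.
E₂ ≈ 48.64 N/C.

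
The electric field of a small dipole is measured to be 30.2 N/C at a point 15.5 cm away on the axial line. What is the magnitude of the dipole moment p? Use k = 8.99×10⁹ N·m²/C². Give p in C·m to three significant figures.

On axis E = 2kp/r³, so p = Er³/(2k).
p = (30.2)·(0.155)³ / (2·8.99×10⁹) = 6.255×10⁻¹² C·m.

p ≈ 6.25×10⁻¹² C·m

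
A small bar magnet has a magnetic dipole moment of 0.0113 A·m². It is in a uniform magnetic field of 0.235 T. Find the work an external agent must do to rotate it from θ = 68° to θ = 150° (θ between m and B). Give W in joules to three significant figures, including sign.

W ≈ 0.00329 J

W_ext = ΔU = −mB cosθ₂ + mB cosθ₁ = mB(cosθ₁ − cosθ₂).
W = (0.0113)(0.235)·(cos68° − cos150°) = (0.002656)·(+1.2406) = 0.003294 J.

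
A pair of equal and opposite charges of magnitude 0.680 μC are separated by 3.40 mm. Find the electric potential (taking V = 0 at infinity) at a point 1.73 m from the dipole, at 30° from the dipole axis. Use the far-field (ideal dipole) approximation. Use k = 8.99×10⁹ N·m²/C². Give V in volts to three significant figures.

Dipole moment p = qd = (6.80×10⁻⁷ C)(0.00340 m) = 2.312×10⁻⁹ C·m.
The dipole potential is V = kp cosθ / r².
V = (8.99×10⁹)(2.312×10⁻⁹)·cos30° / (1.73)² = 6.014 V.

V ≈ 6.01 V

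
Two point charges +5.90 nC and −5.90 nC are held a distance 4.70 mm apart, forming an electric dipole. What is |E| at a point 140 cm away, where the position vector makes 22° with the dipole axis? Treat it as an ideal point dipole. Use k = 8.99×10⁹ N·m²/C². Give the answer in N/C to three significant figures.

E ≈ 0.172 N/C

Dipole moment p = qd = (5.90×10⁻⁹ C)(0.00470 m) = 2.773×10⁻¹¹ C·m.
At angle θ the dipole field magnitude is E = (kp/r³)·√(1 + 3cos²θ).
kp/r³ = (8.99×10⁹)(2.773×10⁻¹¹) / (1.40)³ = 0.09085 N/C.
√(1 + 3cos²22°) = √(1 + 3·0.8597) = √3.5790 ≈ 1.8918.
E ≈ 0.09085 × 1.892 = 0.1719 N/C.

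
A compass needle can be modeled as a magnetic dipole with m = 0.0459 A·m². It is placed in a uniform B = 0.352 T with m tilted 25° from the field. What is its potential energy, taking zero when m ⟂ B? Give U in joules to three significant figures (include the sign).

U ≈ -0.0146 J

U = −m·B = −mB cosθ.
U = −(0.0459)(0.352)·cos25° = -0.01464 J.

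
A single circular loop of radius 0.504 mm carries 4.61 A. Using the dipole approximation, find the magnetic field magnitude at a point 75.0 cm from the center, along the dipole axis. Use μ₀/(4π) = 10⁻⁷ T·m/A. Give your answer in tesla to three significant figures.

Magnetic moment m = IA = Iπa² = (4.61)·π·(5.04×10⁻⁴)² = 3.679×10⁻⁶ A·m².
On axis B = (μ₀/4π)·2m/r³.
B = 2·(10⁻⁷)·(3.679×10⁻⁶) / (0.750)³ = 1.744×10⁻¹² T.

B ≈ 1.74×10⁻¹² T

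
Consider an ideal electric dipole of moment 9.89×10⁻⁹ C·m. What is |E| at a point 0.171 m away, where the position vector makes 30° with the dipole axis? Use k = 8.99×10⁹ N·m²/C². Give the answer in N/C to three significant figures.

E ≈ 3.21×10⁴ N/C

At angle θ the dipole field magnitude is E = (kp/r³)·√(1 + 3cos²θ).
kp/r³ = (8.99×10⁹)(9.89×10⁻⁹) / (0.171)³ = 1.778×10⁴ N/C.
√(1 + 3cos²30°) = √(1 + 3·0.7500) = √3.2500 ≈ 1.8028.
E ≈ 1.778×10⁴ × 1.803 = 3.206×10⁴ N/C.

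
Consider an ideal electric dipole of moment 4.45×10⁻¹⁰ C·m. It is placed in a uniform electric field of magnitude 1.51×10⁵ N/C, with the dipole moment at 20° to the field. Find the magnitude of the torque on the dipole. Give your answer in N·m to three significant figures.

Torque on an electric dipole: τ = pE sinθ.
τ = (4.45×10⁻¹⁰)(1.51×10⁵)·sin20° = 2.298×10⁻⁵ N·m.

τ ≈ 2.30×10⁻⁵ N·m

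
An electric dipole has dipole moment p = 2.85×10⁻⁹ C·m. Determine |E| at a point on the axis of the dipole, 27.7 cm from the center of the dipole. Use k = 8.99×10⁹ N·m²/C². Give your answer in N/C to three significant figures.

E ≈ 2410 N/C

On the dipole axis E = 2kp/r³.
E = 2·(8.99×10⁹)(2.85×10⁻⁹) / (0.277)³ = 2411 N/C.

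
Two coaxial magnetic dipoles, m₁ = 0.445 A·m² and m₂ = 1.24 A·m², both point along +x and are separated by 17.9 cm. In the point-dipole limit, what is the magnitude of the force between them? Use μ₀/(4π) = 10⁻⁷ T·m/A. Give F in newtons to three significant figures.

On-axis B of dipole 1: B = (μ₀/4π)·2m₁/r³. Force on dipole 2: F = m₂·dB/dr.
dB/dr = −(μ₀/4π)·6m₁/r⁴, so |F| = (μ₀/4π)·6m₁m₂/r⁴.
F = 6(10⁻⁷)(0.445)(1.24)/(0.179)⁴ = 3.225×10⁻⁴ N.

F ≈ 3.22×10⁻⁴ N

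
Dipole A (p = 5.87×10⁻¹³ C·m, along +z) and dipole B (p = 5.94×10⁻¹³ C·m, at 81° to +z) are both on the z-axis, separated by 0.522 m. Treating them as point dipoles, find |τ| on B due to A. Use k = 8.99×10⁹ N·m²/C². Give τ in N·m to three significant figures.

τ ≈ 4.35×10⁻¹⁴ N·m

The second dipole sits on the axis of the first, so the field there is axial: E₁ = 2kp₁/r³ along +z.
E₁ = 2(8.99×10⁹)(5.87×10⁻¹³)/(0.522)³ = 0.07420 N/C.
Torque on the second dipole: τ = p₂ E₁ sinθ.
τ = (5.94×10⁻¹³)(0.07420)·sin81° = 4.353×10⁻¹⁴ N·m.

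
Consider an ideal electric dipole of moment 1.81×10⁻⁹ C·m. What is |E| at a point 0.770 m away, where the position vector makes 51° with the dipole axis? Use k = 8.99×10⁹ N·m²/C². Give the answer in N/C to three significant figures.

At angle θ the dipole field magnitude is E = (kp/r³)·√(1 + 3cos²θ).
kp/r³ = (8.99×10⁹)(1.81×10⁻⁹) / (0.770)³ = 35.64 N/C.
√(1 + 3cos²51°) = √(1 + 3·0.3960) = √2.1881 ≈ 1.4792.
E ≈ 35.64 × 1.479 = 52.72 N/C.

E ≈ 52.7 N/C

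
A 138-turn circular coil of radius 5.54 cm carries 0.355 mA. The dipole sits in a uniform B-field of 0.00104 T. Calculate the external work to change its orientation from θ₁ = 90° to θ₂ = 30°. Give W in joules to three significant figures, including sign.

m = NIA = NIπa² = 138·(3.55×10⁻⁴)·π·(0.0554)² = 4.724×10⁻⁴ A·m².
W_ext = ΔU = −mB cosθ₂ + mB cosθ₁ = mB(cosθ₁ − cosθ₂).
W = (4.724×10⁻⁴)(0.00104)·(cos90° − cos30°) = (4.913×10⁻⁷)·(-0.8660) = -4.255×10⁻⁷ J.

W ≈ -4.25×10⁻⁷ J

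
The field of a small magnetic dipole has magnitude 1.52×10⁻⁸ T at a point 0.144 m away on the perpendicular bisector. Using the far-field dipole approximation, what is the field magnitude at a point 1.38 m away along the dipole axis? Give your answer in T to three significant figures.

Dipole fields scale as 1/r³ in the far field.
The axial field is twice the equatorial field at the same r, so the geometry factor is 2/1.
B₂ = B₁ · (2/1) · (r₁/r₂)³ = 1.52×10⁻⁸ · 2 · (0.144/1.38)³.
(r₁/r₂)³ = (0.1043)³ = 0.001136.
B₂ ≈ 3.454×10⁻¹¹ T.

B ≈ 3.45×10⁻¹¹ T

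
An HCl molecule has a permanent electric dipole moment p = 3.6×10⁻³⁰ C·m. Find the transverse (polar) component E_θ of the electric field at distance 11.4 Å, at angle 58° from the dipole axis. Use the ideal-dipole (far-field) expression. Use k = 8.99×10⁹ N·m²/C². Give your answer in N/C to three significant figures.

For a dipole, E_θ = (kp sinθ)/r³.
kp/r³ = (8.99×10⁹)(3.60×10⁻³⁰)/(1.14×10⁻⁹)³ = 2.184×10⁷ N/C.
E_θ = 2.184×10⁷·sin58° = 1.853×10⁷ N/C.

E_θ ≈ 1.85×10⁷ N/C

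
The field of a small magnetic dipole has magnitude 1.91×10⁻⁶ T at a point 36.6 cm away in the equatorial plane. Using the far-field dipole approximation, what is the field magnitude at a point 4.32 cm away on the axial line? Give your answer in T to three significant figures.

B ≈ 0.00232 T

Dipole fields scale as 1/r³ in the far field.
The axial field is twice the equatorial field at the same r, so the geometry factor is 2/1.
B₂ = B₁ · (2/1) · (r₁/r₂)³ = 1.91×10⁻⁶ · 2 · (36.6/4.32)³.
(r₁/r₂)³ = (8.472)³ = 608.1.
B₂ ≈ 0.002323 T.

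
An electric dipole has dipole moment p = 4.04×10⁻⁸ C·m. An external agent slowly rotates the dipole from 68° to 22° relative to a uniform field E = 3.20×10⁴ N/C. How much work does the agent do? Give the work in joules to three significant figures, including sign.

W_ext = ΔU = U(θ₂) − U(θ₁) = −pE cosθ₂ − (−pE cosθ₁) = pE(cosθ₁ − cosθ₂).
W = (4.04×10⁻⁸)(3.20×10⁴)·(cos68° − cos22°) = (0.001293)·(-0.5526) = -7.144×10⁻⁴ J.

W ≈ -7.14×10⁻⁴ J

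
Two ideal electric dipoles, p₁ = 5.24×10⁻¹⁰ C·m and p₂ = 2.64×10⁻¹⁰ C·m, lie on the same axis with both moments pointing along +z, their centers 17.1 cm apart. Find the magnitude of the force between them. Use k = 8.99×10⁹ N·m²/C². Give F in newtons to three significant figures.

On-axis field of dipole 1 at distance r: E = 2kp₁/r³. Force on dipole 2 is F = p₂·dE/dr (gradient along axis).
dE/dr = −6kp₁/r⁴, so |F| = 6kp₁p₂/r⁴ (attractive for aligned moments).
F = 6(8.99×10⁹)(5.24×10⁻¹⁰)(2.64×10⁻¹⁰)/(0.171)⁴ = 8.727×10⁻⁶ N.

F ≈ 8.73×10⁻⁶ N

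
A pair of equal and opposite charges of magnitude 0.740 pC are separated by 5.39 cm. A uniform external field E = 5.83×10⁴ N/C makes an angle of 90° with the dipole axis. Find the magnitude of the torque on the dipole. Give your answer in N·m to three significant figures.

τ ≈ 2.33×10⁻⁹ N·m

Dipole moment p = qd = (7.40×10⁻¹³ C)(0.0539 m) = 3.989×10⁻¹⁴ C·m.
Torque on an electric dipole: τ = pE sinθ.
τ = (3.989×10⁻¹⁴)(5.83×10⁴)·sin90° = 2.326×10⁻⁹ N·m.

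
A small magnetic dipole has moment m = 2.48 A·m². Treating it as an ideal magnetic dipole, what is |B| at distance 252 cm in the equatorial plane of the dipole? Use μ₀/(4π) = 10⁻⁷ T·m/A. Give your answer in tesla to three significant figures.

In the equatorial plane B = (μ₀/4π)·m/r³ (half the axial value).
B = (10⁻⁷)·(2.48) / (2.52)³ = 1.550×10⁻⁸ T.

B ≈ 1.55×10⁻⁸ T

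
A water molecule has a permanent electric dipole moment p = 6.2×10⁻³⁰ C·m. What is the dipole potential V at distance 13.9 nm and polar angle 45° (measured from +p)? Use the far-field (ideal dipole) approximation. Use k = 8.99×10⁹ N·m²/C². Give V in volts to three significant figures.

V ≈ 2.04×10⁻⁴ V

The dipole potential is V = kp cosθ / r².
V = (8.99×10⁹)(6.20×10⁻³⁰)·cos45° / (1.39×10⁻⁸)² = 2.040×10⁻⁴ V.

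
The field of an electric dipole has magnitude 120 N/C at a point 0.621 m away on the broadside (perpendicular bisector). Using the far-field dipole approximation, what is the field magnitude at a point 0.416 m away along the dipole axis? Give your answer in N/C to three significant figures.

Dipole fields scale as 1/r³ in the far field.
The axial field is twice the equatorial field at the same r, so the geometry factor is 2/1.
E₂ = E₁ · (2/1) · (r₁/r₂)³ = 120 · 2 · (0.621/0.416)³.
(r₁/r₂)³ = (1.493)³ = 3.327.
E₂ ≈ 798.4 N/C.

E ≈ 798 N/C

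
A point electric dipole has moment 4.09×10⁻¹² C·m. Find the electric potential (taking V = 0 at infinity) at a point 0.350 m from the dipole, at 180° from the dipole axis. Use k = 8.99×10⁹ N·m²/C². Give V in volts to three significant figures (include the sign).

The dipole potential is V = kp cosθ / r².
V = (8.99×10⁹)(4.09×10⁻¹²)·cos180° / (0.350)² = -0.3002 V.

V ≈ -0.300 V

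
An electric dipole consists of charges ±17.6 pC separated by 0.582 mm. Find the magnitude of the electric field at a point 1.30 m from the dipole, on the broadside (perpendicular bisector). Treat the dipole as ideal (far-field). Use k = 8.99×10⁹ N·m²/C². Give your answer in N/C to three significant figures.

Dipole moment p = qd = (1.76×10⁻¹¹ C)(5.82×10⁻⁴ m) = 1.024×10⁻¹⁴ C·m.
On the perpendicular bisector E = kp/r³ (half the axial value at the same distance).
E = (8.99×10⁹)(1.024×10⁻¹⁴) / (1.30)³ = 4.190×10⁻⁵ N/C.

E ≈ 4.19×10⁻⁵ N/C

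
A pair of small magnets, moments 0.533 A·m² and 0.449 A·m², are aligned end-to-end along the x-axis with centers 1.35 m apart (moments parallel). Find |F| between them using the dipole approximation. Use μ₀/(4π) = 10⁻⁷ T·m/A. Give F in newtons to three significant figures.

On-axis B of dipole 1: B = (μ₀/4π)·2m₁/r³. Force on dipole 2: F = m₂·dB/dr.
dB/dr = −(μ₀/4π)·6m₁/r⁴, so |F| = (μ₀/4π)·6m₁m₂/r⁴.
F = 6(10⁻⁷)(0.533)(0.449)/(1.35)⁴ = 4.323×10⁻⁸ N.

F ≈ 4.32×10⁻⁸ N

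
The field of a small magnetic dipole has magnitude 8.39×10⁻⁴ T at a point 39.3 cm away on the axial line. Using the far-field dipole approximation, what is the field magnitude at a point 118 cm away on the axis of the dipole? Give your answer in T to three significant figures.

Dipole fields scale as 1/r³ in the far field; the geometry is the same at both points.
B₂ = B₁ · (r₁/r₂)³ = 8.39×10⁻⁴ · (39.3/118)³.
(r₁/r₂)³ = (0.3331)³ = 0.03694.
B₂ ≈ 3.100×10⁻⁵ T.

B ≈ 3.10×10⁻⁵ T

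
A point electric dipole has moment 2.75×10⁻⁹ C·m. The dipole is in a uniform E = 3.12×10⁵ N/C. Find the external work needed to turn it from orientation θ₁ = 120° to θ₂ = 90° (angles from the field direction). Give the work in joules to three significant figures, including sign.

W ≈ -4.29×10⁻⁴ J

W_ext = ΔU = U(θ₂) − U(θ₁) = −pE cosθ₂ − (−pE cosθ₁) = pE(cosθ₁ − cosθ₂).
W = (2.75×10⁻⁹)(3.12×10⁵)·(cos120° − cos90°) = (8.580×10⁻⁴)·(-0.5000) = -4.290×10⁻⁴ J.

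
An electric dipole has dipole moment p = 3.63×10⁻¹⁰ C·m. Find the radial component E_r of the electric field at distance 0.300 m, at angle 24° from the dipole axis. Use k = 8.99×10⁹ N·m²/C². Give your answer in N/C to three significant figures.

For a dipole, E_r = (2kp cosθ)/r³.
kp/r³ = (8.99×10⁹)(3.63×10⁻¹⁰)/(0.300)³ = 120.9 N/C.
E_r = 2·120.9·cos24° = 220.8 N/C.

E_r ≈ 221 N/C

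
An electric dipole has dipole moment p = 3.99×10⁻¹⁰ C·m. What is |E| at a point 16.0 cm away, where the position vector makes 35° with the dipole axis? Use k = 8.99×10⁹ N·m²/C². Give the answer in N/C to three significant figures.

At angle θ the dipole field magnitude is E = (kp/r³)·√(1 + 3cos²θ).
kp/r³ = (8.99×10⁹)(3.99×10⁻¹⁰) / (0.160)³ = 875.7 N/C.
√(1 + 3cos²35°) = √(1 + 3·0.6710) = √3.0130 ≈ 1.7358.
E ≈ 875.7 × 1.736 = 1520 N/C.

E ≈ 1520 N/C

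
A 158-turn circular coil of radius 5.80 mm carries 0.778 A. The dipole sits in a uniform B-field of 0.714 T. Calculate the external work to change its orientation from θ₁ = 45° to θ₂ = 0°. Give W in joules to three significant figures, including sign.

W ≈ -0.00272 J

m = NIA = NIπa² = 158·(0.778)·π·(0.00580)² = 0.01299 A·m².
W_ext = ΔU = −mB cosθ₂ + mB cosθ₁ = mB(cosθ₁ − cosθ₂).
W = (0.01299)(0.714)·(cos45° − cos0°) = (0.009275)·(-0.2929) = -0.002717 J.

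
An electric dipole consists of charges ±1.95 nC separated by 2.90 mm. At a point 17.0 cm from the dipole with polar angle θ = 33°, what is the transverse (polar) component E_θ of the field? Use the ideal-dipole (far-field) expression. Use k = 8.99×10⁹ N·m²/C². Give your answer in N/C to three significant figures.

Dipole moment p = qd = (1.95×10⁻⁹ C)(0.00290 m) = 5.655×10⁻¹² C·m.
For a dipole, E_θ = (kp sinθ)/r³.
kp/r³ = (8.99×10⁹)(5.655×10⁻¹²)/(0.170)³ = 10.35 N/C.
E_θ = 10.35·sin33° = 5.636 N/C.

E_θ ≈ 5.64 N/C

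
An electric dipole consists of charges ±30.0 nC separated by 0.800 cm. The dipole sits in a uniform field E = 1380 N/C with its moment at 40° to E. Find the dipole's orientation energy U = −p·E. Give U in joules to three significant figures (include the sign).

Dipole moment p = qd = (3.00×10⁻⁸ C)(0.00800 m) = 2.40×10⁻¹⁰ C·m.
U = −p·E = −pE cosθ.
U = −(2.40×10⁻¹⁰)(1380)·cos40° = -2.537×10⁻⁷ J.

U ≈ -2.54×10⁻⁷ J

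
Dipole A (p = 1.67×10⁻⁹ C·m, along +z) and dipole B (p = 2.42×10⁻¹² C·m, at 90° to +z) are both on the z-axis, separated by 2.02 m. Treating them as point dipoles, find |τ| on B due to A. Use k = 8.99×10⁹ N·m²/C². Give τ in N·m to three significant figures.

τ ≈ 8.82×10⁻¹² N·m

The second dipole sits on the axis of the first, so the field there is axial: E₁ = 2kp₁/r³ along +z.
E₁ = 2(8.99×10⁹)(1.67×10⁻⁹)/(2.02)³ = 3.643 N/C.
Torque on the second dipole: τ = p₂ E₁ sinθ.
τ = (2.42×10⁻¹²)(3.643)·sin90° = 8.816×10⁻¹² N·m.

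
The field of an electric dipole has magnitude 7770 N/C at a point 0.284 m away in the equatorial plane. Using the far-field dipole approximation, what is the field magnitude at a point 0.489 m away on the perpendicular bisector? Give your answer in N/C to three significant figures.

Dipole fields scale as 1/r³ in the far field; the geometry is the same at both points.
E₂ = E₁ · (r₁/r₂)³ = 7770 · (0.284/0.489)³.
(r₁/r₂)³ = (0.5808)³ = 0.1959.
E₂ ≈ 1522 N/C.

E ≈ 1520 N/C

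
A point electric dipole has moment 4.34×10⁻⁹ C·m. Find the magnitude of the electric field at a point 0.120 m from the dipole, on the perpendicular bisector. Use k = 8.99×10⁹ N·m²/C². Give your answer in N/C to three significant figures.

In the equatorial plane E = kp/r³.
E = (8.99×10⁹)(4.34×10⁻⁹) / (0.120)³ = 2.258×10⁴ N/C.

E ≈ 2.26×10⁴ N/C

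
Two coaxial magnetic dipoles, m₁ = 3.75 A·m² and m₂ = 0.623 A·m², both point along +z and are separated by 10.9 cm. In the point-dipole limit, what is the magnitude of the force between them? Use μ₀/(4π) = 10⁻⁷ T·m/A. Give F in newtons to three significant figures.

On-axis B of dipole 1: B = (μ₀/4π)·2m₁/r³. Force on dipole 2: F = m₂·dB/dr.
dB/dr = −(μ₀/4π)·6m₁/r⁴, so |F| = (μ₀/4π)·6m₁m₂/r⁴.
F = 6(10⁻⁷)(3.75)(0.623)/(0.109)⁴ = 0.009930 N.

F ≈ 0.00993 N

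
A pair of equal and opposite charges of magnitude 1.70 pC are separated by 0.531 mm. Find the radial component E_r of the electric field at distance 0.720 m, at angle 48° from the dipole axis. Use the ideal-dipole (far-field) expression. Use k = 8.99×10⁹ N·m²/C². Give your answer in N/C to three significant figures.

Dipole moment p = qd = (1.70×10⁻¹² C)(5.31×10⁻⁴ m) = 9.027×10⁻¹⁶ C·m.
For a dipole, E_r = (2kp cosθ)/r³.
kp/r³ = (8.99×10⁹)(9.027×10⁻¹⁶)/(0.720)³ = 2.174×10⁻⁵ N/C.
E_r = 2·2.174×10⁻⁵·cos48° = 2.910×10⁻⁵ N/C.

E_r ≈ 2.91×10⁻⁵ N/C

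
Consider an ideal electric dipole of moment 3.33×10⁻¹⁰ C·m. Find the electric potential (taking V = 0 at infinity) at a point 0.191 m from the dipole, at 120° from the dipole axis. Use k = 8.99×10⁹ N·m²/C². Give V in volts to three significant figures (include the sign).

The dipole potential is V = kp cosθ / r².
V = (8.99×10⁹)(3.33×10⁻¹⁰)·cos120° / (0.191)² = -41.03 V.

V ≈ -41.0 V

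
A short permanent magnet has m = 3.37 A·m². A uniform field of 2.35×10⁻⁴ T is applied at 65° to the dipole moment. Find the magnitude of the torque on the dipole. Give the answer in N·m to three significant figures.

τ ≈ 7.18×10⁻⁴ N·m

Torque on a magnetic dipole: τ = mB sinθ.
τ = (3.37)(2.35×10⁻⁴)·sin65° = 7.178×10⁻⁴ N·m.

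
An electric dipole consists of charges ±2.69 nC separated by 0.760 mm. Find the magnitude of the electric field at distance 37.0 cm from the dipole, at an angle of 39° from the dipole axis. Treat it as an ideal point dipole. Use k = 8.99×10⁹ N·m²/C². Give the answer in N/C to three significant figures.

E ≈ 0.608 N/C

Dipole moment p = qd = (2.69×10⁻⁹ C)(7.60×10⁻⁴ m) = 2.044×10⁻¹² C·m.
At angle θ the dipole field magnitude is E = (kp/r³)·√(1 + 3cos²θ).
kp/r³ = (8.99×10⁹)(2.044×10⁻¹²) / (0.370)³ = 0.3628 N/C.
√(1 + 3cos²39°) = √(1 + 3·0.6040) = √2.8119 ≈ 1.6769.
E ≈ 0.3628 × 1.677 = 0.6083 N/C.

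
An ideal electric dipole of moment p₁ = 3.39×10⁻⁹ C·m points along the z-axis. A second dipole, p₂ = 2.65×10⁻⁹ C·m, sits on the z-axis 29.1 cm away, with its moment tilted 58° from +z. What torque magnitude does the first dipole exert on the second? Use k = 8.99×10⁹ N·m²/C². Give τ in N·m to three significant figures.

τ ≈ 5.56×10⁻⁶ N·m

The second dipole sits on the axis of the first, so the field there is axial: E₁ = 2kp₁/r³ along +z.
E₁ = 2(8.99×10⁹)(3.39×10⁻⁹)/(0.291)³ = 2473 N/C.
Torque on the second dipole: τ = p₂ E₁ sinθ.
τ = (2.65×10⁻⁹)(2473)·sin58° = 5.559×10⁻⁶ N·m.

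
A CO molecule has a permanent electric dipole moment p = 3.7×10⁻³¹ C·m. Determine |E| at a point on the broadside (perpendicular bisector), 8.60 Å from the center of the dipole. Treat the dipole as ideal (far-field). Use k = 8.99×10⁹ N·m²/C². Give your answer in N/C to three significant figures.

On the perpendicular bisector E = kp/r³ (half the axial value at the same distance).
E = (8.99×10⁹)(3.70×10⁻³¹) / (8.60×10⁻¹⁰)³ = 5.230×10⁶ N/C.

E ≈ 5.23×10⁶ N/C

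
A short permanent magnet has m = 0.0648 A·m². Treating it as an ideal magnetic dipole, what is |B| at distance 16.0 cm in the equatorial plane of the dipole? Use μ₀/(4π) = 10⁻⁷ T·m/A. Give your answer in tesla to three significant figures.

In the equatorial plane B = (μ₀/4π)·m/r³ (half the axial value).
B = (10⁻⁷)·(0.0648) / (0.160)³ = 1.582×10⁻⁶ T.

B ≈ 1.58×10⁻⁶ T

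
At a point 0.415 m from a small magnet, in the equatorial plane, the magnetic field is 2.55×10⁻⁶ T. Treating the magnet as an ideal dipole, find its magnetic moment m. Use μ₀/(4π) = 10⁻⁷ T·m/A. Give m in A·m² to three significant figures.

In the equatorial plane B = (μ₀/4π)·m/r³, so m = Br³·4π/(μ₀).
m = (2.55×10⁻⁶)·(0.415)³ / (10⁻⁷) = 1.823 A·m².

m ≈ 1.82 A·m²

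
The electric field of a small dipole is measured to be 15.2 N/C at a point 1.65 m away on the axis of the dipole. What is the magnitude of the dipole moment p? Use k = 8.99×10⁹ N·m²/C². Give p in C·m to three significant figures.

On axis E = 2kp/r³, so p = Er³/(2k).
p = (15.2)·(1.65)³ / (2·8.99×10⁹) = 3.798×10⁻⁹ C·m.

p ≈ 3.80×10⁻⁹ C·m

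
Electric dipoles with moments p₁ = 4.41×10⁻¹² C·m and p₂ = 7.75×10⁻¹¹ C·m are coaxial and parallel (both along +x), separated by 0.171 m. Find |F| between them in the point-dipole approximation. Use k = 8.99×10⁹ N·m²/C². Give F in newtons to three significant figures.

F ≈ 2.16×10⁻⁸ N

On-axis field of dipole 1 at distance r: E = 2kp₁/r³. Force on dipole 2 is F = p₂·dE/dr (gradient along axis).
dE/dr = −6kp₁/r⁴, so |F| = 6kp₁p₂/r⁴ (attractive for aligned moments).
F = 6(8.99×10⁹)(4.41×10⁻¹²)(7.75×10⁻¹¹)/(0.171)⁴ = 2.156×10⁻⁸ N.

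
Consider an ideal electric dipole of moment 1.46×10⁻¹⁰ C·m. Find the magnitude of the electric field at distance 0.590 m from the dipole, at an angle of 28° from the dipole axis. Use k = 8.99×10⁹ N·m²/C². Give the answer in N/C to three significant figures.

E ≈ 11.7 N/C

At angle θ the dipole field magnitude is E = (kp/r³)·√(1 + 3cos²θ).
kp/r³ = (8.99×10⁹)(1.46×10⁻¹⁰) / (0.590)³ = 6.391 N/C.
√(1 + 3cos²28°) = √(1 + 3·0.7796) = √3.3388 ≈ 1.8272.
E ≈ 6.391 × 1.827 = 11.68 N/C.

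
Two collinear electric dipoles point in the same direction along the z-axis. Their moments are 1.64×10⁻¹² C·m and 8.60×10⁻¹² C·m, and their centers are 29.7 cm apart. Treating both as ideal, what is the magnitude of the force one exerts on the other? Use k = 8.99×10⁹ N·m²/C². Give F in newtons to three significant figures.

F ≈ 9.78×10⁻¹¹ N

On-axis field of dipole 1 at distance r: E = 2kp₁/r³. Force on dipole 2 is F = p₂·dE/dr (gradient along axis).
dE/dr = −6kp₁/r⁴, so |F| = 6kp₁p₂/r⁴ (attractive for aligned moments).
F = 6(8.99×10⁹)(1.64×10⁻¹²)(8.60×10⁻¹²)/(0.297)⁴ = 9.777×10⁻¹¹ N.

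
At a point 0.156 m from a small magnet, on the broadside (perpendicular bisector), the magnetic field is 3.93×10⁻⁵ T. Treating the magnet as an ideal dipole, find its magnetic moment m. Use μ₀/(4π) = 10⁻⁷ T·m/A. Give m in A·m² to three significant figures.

In the equatorial plane B = (μ₀/4π)·m/r³, so m = Br³·4π/(μ₀).
m = (3.93×10⁻⁵)·(0.156)³ / (10⁻⁷) = 1.492 A·m².

m ≈ 1.49 A·m²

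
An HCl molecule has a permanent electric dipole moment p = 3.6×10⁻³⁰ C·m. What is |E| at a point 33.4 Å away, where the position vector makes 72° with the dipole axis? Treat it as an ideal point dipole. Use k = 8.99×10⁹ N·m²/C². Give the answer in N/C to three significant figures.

E ≈ 9.85×10⁵ N/C

At angle θ the dipole field magnitude is E = (kp/r³)·√(1 + 3cos²θ).
kp/r³ = (8.99×10⁹)(3.60×10⁻³⁰) / (3.34×10⁻⁹)³ = 8.686×10⁵ N/C.
√(1 + 3cos²72°) = √(1 + 3·0.0955) = √1.2865 ≈ 1.1342.
E ≈ 8.686×10⁵ × 1.134 = 9.852×10⁵ N/C.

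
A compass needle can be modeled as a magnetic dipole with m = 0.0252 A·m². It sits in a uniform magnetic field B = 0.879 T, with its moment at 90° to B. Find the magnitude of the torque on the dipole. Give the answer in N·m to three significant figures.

Torque on a magnetic dipole: τ = mB sinθ.
τ = (0.0252)(0.879)·sin90° = 0.02215 N·m.

τ ≈ 0.0222 N·m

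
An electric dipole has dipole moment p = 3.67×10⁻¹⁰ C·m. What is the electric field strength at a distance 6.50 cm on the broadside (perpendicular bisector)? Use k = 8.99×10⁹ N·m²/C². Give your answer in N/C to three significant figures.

In the equatorial plane E = kp/r³.
E = (8.99×10⁹)(3.67×10⁻¹⁰) / (0.0650)³ = 1.201×10⁴ N/C.

E ≈ 1.20×10⁴ N/C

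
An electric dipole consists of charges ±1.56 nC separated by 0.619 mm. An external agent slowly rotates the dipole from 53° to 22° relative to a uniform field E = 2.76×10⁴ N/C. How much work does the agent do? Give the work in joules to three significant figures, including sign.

Dipole moment p = qd = (1.56×10⁻⁹ C)(6.19×10⁻⁴ m) = 9.656×10⁻¹³ C·m.
W_ext = ΔU = U(θ₂) − U(θ₁) = −pE cosθ₂ − (−pE cosθ₁) = pE(cosθ₁ − cosθ₂).
W = (9.656×10⁻¹³)(2.76×10⁴)·(cos53° − cos22°) = (2.665×10⁻⁸)·(-0.3254) = -8.671×10⁻⁹ J.

W ≈ -8.67×10⁻⁹ J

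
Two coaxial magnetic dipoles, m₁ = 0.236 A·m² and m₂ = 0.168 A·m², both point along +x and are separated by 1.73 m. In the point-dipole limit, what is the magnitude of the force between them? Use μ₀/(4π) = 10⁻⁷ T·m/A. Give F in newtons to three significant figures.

F ≈ 2.66×10⁻⁹ N

On-axis B of dipole 1: B = (μ₀/4π)·2m₁/r³. Force on dipole 2: F = m₂·dB/dr.
dB/dr = −(μ₀/4π)·6m₁/r⁴, so |F| = (μ₀/4π)·6m₁m₂/r⁴.
F = 6(10⁻⁷)(0.236)(0.168)/(1.73)⁴ = 2.656×10⁻⁹ N.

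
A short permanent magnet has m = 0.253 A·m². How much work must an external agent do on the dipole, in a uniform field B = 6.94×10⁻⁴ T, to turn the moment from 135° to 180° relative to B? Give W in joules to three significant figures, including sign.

W_ext = ΔU = −mB cosθ₂ + mB cosθ₁ = mB(cosθ₁ − cosθ₂).
W = (0.253)(6.94×10⁻⁴)·(cos135° − cos180°) = (1.756×10⁻⁴)·(+0.2929) = 5.143×10⁻⁵ J.

W ≈ 5.14×10⁻⁵ J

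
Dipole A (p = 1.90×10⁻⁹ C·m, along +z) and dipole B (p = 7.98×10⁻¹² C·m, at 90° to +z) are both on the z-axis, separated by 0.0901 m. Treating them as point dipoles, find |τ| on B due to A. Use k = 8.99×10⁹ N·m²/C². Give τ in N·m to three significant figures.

The second dipole sits on the axis of the first, so the field there is axial: E₁ = 2kp₁/r³ along +z.
E₁ = 2(8.99×10⁹)(1.90×10⁻⁹)/(0.0901)³ = 4.671×10⁴ N/C.
Torque on the second dipole: τ = p₂ E₁ sinθ.
τ = (7.98×10⁻¹²)(4.671×10⁴)·sin90° = 3.727×10⁻⁷ N·m.

τ ≈ 3.73×10⁻⁷ N·m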